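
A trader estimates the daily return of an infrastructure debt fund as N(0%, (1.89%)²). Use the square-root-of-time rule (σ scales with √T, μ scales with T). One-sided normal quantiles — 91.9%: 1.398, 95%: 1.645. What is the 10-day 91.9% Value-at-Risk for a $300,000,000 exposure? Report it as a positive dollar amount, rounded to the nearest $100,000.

σ_{10d} = 1.89% × √10 = 5.977%.
VaR = 1.398 × 5.977% = 8.356%.
On $300,000,000: 0.08356 × $300,000,000 = $25,068,000.

$25,100,000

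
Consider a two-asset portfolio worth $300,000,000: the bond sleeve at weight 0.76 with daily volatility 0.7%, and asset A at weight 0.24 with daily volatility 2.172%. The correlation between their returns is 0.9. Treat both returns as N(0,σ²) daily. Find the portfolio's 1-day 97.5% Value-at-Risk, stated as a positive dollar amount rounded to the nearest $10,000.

σ_p² = 0.76²·0.7² + 0.24²·2.172² + 2·0.9·0.76·0.24·0.7·2.172 = 1.0539 (%²).
σ_p = √1.0539 = 1.027%.
At 97.5%, z = 1.960.
VaR = 1.960 × 1.027% = 2.013%; on $300,000,000 that is $6,039,000.

$6,040,000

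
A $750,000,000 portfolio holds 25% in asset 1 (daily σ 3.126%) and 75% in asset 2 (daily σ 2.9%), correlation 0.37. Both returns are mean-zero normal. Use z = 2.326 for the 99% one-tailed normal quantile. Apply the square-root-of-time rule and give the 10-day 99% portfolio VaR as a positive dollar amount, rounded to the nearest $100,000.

$141,700,000

σ_p = √(0.25²·3.126² + 0.75²·2.9² + 2·0.37·0.25·0.75·3.126·2.9) = 2.569%.
σ_{10d} = 2.569% × √10 = 8.124%.
VaR = 2.326 × 8.124% = 18.896%; on $750,000,000 that is $141,720,000.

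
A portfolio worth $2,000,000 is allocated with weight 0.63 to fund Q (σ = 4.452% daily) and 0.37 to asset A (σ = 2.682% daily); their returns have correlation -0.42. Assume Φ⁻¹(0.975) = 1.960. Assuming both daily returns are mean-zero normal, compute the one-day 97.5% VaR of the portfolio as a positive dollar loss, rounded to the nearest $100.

$100,000

σ_p² = 0.63²·4.452² + 0.37²·2.682² + 2·-0.42·0.63·0.37·4.452·2.682 = 6.5135 (%²).
σ_p = √6.5135 = 2.552%.
VaR = 1.960 × 2.552% = 5.002%; on $2,000,000 that is $100,040.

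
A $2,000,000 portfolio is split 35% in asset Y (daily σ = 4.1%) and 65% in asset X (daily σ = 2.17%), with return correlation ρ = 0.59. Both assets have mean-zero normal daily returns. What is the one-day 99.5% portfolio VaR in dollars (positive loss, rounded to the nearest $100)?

σ_p² = 0.35²·4.1² + 0.65²·2.17² + 2·0.59·0.35·0.65·4.1·2.17 = 6.4371 (%²).
σ_p = √6.4371 = 2.537%.
At 99.5%, z = 2.576.
VaR = 2.576 × 2.537% = 6.535%; on $2,000,000 that is $130,700.

$130,700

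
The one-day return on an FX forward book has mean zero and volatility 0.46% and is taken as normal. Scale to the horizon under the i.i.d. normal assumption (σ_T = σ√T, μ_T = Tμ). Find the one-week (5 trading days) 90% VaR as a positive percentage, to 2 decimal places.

At 90%, z = 1.282.
σ_{5d} = 0.46% × √5 = 1.029%.
VaR = 1.282 × 1.029% = 1.319%.

1.32%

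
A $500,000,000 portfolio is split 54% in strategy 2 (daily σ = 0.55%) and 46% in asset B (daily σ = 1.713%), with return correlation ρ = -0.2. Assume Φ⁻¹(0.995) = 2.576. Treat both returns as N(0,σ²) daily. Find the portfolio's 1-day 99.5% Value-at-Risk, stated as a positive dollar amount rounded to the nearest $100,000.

$10,100,000

σ_p² = 0.54²·0.55² + 0.46²·1.713² + 2·-0.2·0.54·0.46·0.55·1.713 = 0.6155 (%²).
σ_p = √0.6155 = 0.785%.
VaR = 2.576 × 0.785% = 2.022%; on $500,000,000 that is $10,110,000.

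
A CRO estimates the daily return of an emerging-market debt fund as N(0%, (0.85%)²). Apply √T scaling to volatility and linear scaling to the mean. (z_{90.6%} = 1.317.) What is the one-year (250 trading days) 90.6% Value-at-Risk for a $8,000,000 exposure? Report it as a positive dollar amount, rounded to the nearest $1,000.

$1,416,000

σ_{250d} = 0.85% × √250 = 13.440%.
VaR = 1.317 × 13.440% = 17.700%.
On $8,000,000: 0.17700 × $8,000,000 = $1,416,000.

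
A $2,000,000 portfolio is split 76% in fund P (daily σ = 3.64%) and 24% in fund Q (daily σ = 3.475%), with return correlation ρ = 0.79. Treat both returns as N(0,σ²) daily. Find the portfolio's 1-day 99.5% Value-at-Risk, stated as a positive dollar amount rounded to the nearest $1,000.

σ_p² = 0.76²·3.64² + 0.24²·3.475² + 2·0.79·0.76·0.24·3.64·3.475 = 11.9939 (%²).
σ_p = √11.9939 = 3.463%.
At 99.5%, z = 2.576.
VaR = 2.576 × 3.463% = 8.921%; on $2,000,000 that is $178,420.

$178,000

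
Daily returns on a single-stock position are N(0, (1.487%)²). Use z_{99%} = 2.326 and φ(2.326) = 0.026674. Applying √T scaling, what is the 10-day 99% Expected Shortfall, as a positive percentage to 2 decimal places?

12.54%

σ_{10d} = 1.487% × √10 = 4.702%.
ES multiplier = φ(z)/(1−α) = 0.026674/0.01 = 2.667.
ES = 4.702% × 2.667 = 12.540%.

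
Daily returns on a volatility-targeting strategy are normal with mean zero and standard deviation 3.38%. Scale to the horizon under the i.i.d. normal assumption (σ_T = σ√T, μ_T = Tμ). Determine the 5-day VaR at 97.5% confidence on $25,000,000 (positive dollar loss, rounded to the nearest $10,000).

$3,700,000

At 97.5%, z = 1.960.
σ_{5d} = 3.38% × √5 = 7.558%.
VaR = 1.960 × 7.558% = 14.814%.
On $25,000,000: 0.14814 × $25,000,000 = $3,703,500.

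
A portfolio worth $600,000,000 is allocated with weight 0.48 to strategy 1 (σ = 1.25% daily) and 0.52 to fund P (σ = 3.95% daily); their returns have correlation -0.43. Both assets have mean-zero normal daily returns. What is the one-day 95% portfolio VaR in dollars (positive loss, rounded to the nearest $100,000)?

σ_p² = 0.48²·1.25² + 0.52²·3.95² + 2·-0.43·0.48·0.52·1.25·3.95 = 3.5191 (%²).
σ_p = √3.5191 = 1.876%.
At 95%, z = 1.645.
VaR = 1.645 × 1.876% = 3.086%; on $600,000,000 that is $18,516,000.

$18,500,000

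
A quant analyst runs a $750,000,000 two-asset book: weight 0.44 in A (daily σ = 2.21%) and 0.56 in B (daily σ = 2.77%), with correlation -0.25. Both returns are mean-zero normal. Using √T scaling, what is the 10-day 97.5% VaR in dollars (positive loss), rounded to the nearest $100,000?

σ_p = √(0.44²·2.21² + 0.56²·2.77² + 2·-0.25·0.44·0.56·2.21·2.77) = 1.612%.
σ_{10d} = 1.612% × √10 = 5.098%.
z(97.5%) = 1.960.
VaR = 1.960 × 5.098% = 9.992%; on $750,000,000 that is $74,940,000.

$74,900,000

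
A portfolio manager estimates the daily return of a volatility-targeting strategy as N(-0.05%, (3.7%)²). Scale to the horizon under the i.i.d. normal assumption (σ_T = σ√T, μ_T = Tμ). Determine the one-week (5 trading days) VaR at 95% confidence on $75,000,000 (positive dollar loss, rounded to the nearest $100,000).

At 95%, z = 1.645.
σ_{5d} = 3.7% × √5 = 8.273%; μ_{5d} = 5 × -0.05% = -0.250%.
VaR = −(-0.250%) + 1.645 × 8.273% = 13.859%.
On $75,000,000: 0.13859 × $75,000,000 = $10,394,250.

$10,400,000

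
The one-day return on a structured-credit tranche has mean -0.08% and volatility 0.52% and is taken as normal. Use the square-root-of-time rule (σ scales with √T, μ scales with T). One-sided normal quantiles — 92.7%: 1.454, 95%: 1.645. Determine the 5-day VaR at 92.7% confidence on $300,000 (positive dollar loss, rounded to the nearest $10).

$6,270

σ_{5d} = 0.52% × √5 = 1.163%; μ_{5d} = 5 × -0.08% = -0.400%.
VaR = −(-0.400%) + 1.454 × 1.163% = 2.091%.
On $300,000: 0.02091 × $300,000 = $6,273.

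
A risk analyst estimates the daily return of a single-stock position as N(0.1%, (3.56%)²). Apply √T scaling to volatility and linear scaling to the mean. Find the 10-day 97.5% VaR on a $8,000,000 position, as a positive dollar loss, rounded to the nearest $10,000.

At 97.5%, z = 1.960.
σ_{10d} = 3.56% × √10 = 11.258%; μ_{10d} = 10 × 0.1% = 1.000%.
VaR = −(1.000%) + 1.960 × 11.258% = 21.066%.
On $8,000,000: 0.21066 × $8,000,000 = $1,685,280.

$1,690,000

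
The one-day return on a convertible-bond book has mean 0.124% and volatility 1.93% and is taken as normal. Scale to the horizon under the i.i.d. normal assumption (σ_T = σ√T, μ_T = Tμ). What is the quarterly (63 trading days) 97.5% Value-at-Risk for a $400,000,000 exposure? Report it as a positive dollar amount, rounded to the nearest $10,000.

At 97.5%, z = 1.960.
σ_{63d} = 1.93% × √63 = 15.319%; μ_{63d} = 63 × 0.124% = 7.812%.
VaR = −(7.812%) + 1.960 × 15.319% = 22.213%.
On $400,000,000: 0.22213 × $400,000,000 = $88,852,000.

$88,850,000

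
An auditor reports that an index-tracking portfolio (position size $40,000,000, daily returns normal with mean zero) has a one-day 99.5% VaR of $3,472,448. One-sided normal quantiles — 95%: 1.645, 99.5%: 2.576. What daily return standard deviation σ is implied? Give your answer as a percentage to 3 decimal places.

3.370%

VaR as a fraction: $3,472,448 / $40,000,000 = 8.681%.
σ = VaR / z = 8.681% / 2.576 = 3.370%.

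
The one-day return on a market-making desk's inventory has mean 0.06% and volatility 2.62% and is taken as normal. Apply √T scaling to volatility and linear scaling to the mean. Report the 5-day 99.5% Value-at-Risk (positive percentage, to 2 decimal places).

At 99.5%, z = 2.576.
σ_{5d} = 2.62% × √5 = 5.858%; μ_{5d} = 5 × 0.06% = 0.300%.
VaR = −(0.300%) + 2.576 × 5.858% = 14.790%.

14.79%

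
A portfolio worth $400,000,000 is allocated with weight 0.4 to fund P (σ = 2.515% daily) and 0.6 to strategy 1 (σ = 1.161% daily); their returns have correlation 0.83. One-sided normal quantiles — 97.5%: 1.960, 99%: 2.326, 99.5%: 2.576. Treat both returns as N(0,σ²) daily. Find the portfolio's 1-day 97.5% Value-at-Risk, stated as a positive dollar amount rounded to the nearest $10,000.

$12,790,000

σ_p² = 0.4²·2.515² + 0.6²·1.161² + 2·0.83·0.4·0.6·2.515·1.161 = 2.6606 (%²).
σ_p = √2.6606 = 1.631%.
VaR = 1.960 × 1.631% = 3.197%; on $400,000,000 that is $12,788,000.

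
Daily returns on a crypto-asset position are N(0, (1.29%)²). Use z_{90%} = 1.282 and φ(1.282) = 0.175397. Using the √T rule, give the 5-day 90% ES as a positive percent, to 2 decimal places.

5.06%

σ_{5d} = 1.29% × √5 = 2.885%.
ES multiplier = φ(z)/(1−α) = 0.175397/0.1 = 1.754.
ES = 2.885% × 1.754 = 5.060%.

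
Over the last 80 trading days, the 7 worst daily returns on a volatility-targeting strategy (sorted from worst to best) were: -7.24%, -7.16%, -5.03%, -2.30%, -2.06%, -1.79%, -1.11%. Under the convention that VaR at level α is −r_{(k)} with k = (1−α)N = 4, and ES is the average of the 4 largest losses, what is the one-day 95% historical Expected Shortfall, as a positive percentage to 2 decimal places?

5.43%

The 4 worst returns sum to -21.73%.
ES = −(-21.73%) / 4 = 5.4325% ≈ 5.43%.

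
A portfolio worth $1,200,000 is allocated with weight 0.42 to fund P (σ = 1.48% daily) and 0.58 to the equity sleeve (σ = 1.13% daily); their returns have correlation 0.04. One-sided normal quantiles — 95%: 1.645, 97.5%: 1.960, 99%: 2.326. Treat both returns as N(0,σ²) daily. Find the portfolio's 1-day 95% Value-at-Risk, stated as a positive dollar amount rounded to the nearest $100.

$18,200

σ_p² = 0.42²·1.48² + 0.58²·1.13² + 2·0.04·0.42·0.58·1.48·1.13 = 0.8485 (%²).
σ_p = √0.8485 = 0.921%.
VaR = 1.645 × 0.921% = 1.515%; on $1,200,000 that is $18,180.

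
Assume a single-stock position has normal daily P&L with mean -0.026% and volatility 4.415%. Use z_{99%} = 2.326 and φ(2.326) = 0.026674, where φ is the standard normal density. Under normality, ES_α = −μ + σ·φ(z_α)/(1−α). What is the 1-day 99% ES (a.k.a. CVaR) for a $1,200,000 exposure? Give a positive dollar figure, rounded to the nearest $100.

$141,600

Tail multiplier: φ(z)/(1−α) = 0.026674 / 0.01 = 2.667.
ES = −(-0.026%) + 4.415% × 2.667 = 11.801%.
On $1,200,000: 0.11801 × $1,200,000 = $141,612.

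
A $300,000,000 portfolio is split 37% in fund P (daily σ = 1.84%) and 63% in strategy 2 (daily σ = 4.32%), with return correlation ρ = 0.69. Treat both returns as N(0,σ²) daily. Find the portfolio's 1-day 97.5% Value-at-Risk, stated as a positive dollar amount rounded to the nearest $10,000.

σ_p² = 0.37²·1.84² + 0.63²·4.32² + 2·0.69·0.37·0.63·1.84·4.32 = 10.4275 (%²).
σ_p = √10.4275 = 3.229%.
At 97.5%, z = 1.960.
VaR = 1.960 × 3.229% = 6.329%; on $300,000,000 that is $18,987,000.

$18,990,000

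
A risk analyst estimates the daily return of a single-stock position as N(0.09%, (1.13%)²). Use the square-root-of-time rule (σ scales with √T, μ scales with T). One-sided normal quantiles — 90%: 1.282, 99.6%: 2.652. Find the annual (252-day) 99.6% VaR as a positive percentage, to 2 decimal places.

σ_{252d} = 1.13% × √252 = 17.938%; μ_{252d} = 252 × 0.09% = 22.680%.
VaR = −(22.680%) + 2.652 × 17.938% = 24.892%.

24.89%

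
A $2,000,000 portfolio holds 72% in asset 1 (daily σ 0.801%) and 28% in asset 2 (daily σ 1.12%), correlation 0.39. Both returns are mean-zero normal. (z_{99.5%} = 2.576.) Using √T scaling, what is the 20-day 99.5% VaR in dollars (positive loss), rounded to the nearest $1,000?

$174,000

σ_p = √(0.72²·0.801² + 0.28²·1.12² + 2·0.39·0.72·0.28·0.801·1.12) = 0.756%.
σ_{20d} = 0.756% × √20 = 3.381%.
VaR = 2.576 × 3.381% = 8.709%; on $2,000,000 that is $174,180.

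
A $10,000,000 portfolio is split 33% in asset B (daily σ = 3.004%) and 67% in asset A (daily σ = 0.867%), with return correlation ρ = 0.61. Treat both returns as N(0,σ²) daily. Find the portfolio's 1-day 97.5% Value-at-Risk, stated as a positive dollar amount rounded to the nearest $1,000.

σ_p² = 0.33²·3.004² + 0.67²·0.867² + 2·0.61·0.33·0.67·3.004·0.867 = 2.0227 (%²).
σ_p = √2.0227 = 1.422%.
At 97.5%, z = 1.960.
VaR = 1.960 × 1.422% = 2.787%; on $10,000,000 that is $278,700.

$279,000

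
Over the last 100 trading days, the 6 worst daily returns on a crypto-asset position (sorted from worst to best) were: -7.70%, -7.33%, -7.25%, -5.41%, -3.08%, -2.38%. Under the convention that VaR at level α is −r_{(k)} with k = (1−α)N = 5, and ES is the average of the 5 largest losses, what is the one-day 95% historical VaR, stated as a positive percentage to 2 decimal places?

k = 5; the 5th lowest return is -3.08%, so VaR = 3.08%.

3.08%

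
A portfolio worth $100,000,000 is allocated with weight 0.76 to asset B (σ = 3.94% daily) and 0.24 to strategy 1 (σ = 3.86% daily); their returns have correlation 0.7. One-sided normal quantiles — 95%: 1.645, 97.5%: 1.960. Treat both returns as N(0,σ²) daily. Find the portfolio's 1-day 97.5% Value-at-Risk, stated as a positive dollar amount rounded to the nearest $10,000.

$7,260,000

σ_p² = 0.76²·3.94² + 0.24²·3.86² + 2·0.7·0.76·0.24·3.94·3.86 = 13.7083 (%²).
σ_p = √13.7083 = 3.702%.
VaR = 1.960 × 3.702% = 7.256%; on $100,000,000 that is $7,256,000.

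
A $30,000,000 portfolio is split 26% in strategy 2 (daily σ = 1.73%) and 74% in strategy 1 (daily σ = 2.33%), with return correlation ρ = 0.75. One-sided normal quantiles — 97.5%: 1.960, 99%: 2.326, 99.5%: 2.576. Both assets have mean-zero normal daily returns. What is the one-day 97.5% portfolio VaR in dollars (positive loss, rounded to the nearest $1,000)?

σ_p² = 0.26²·1.73² + 0.74²·2.33² + 2·0.75·0.26·0.74·1.73·2.33 = 4.3385 (%²).
σ_p = √4.3385 = 2.083%.
VaR = 1.960 × 2.083% = 4.083%; on $30,000,000 that is $1,224,900.

$1,225,000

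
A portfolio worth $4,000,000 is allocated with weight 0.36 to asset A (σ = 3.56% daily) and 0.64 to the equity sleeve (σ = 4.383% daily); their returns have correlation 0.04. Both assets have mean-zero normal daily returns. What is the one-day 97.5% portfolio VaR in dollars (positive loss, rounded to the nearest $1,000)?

$245,000

σ_p² = 0.36²·3.56² + 0.64²·4.383² + 2·0.04·0.36·0.64·3.56·4.383 = 9.7988 (%²).
σ_p = √9.7988 = 3.130%.
At 97.5%, z = 1.960.
VaR = 1.960 × 3.130% = 6.135%; on $4,000,000 that is $245,400.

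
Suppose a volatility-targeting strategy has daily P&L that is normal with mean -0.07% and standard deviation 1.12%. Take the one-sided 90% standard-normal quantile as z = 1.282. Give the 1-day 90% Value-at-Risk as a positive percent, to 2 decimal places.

VaR = −μ + z·σ = −(-0.07%) + 1.282 × 1.12% = 1.506%.

1.51%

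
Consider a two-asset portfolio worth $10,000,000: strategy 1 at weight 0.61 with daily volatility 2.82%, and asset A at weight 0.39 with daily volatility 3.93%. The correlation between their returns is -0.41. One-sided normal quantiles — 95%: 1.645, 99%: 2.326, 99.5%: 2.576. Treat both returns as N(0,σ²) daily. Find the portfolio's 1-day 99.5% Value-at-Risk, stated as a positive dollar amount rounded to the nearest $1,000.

σ_p² = 0.61²·2.82² + 0.39²·3.93² + 2·-0.41·0.61·0.39·2.82·3.93 = 3.1463 (%²).
σ_p = √3.1463 = 1.774%.
VaR = 2.576 × 1.774% = 4.570%; on $10,000,000 that is $457,000.

$457,000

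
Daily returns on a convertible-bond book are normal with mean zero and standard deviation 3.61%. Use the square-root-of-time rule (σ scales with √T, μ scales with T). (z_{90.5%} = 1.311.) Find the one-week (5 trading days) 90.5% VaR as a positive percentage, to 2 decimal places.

10.58%

σ_{5d} = 3.61% × √5 = 8.072%.
VaR = 1.311 × 8.072% = 10.582%.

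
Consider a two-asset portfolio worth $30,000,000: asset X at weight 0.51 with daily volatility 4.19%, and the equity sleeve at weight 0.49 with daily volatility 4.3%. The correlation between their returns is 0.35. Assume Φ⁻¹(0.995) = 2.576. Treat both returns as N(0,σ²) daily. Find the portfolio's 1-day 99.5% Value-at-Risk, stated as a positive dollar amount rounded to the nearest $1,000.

σ_p² = 0.51²·4.19² + 0.49²·4.3² + 2·0.35·0.51·0.49·4.19·4.3 = 12.1575 (%²).
σ_p = √12.1575 = 3.487%.
VaR = 2.576 × 3.487% = 8.983%; on $30,000,000 that is $2,694,900.

$2,695,000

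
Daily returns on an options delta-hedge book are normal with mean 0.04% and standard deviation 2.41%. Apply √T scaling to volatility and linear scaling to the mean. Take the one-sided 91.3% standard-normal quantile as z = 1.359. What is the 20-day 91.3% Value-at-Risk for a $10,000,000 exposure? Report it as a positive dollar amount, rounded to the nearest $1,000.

$1,385,000

σ_{20d} = 2.41% × √20 = 10.778%; μ_{20d} = 20 × 0.04% = 0.800%.
VaR = −(0.800%) + 1.359 × 10.778% = 13.847%.
On $10,000,000: 0.13847 × $10,000,000 = $1,384,700.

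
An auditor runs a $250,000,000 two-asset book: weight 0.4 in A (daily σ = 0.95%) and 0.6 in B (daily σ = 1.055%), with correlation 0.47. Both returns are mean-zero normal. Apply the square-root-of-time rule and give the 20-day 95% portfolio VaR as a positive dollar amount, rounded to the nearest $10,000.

σ_p = √(0.4²·0.95² + 0.6²·1.055² + 2·0.47·0.4·0.6·0.95·1.055) = 0.878%.
σ_{20d} = 0.878% × √20 = 3.927%.
z(95%) = 1.645.
VaR = 1.645 × 3.927% = 6.460%; on $250,000,000 that is $16,150,000.

$16,150,000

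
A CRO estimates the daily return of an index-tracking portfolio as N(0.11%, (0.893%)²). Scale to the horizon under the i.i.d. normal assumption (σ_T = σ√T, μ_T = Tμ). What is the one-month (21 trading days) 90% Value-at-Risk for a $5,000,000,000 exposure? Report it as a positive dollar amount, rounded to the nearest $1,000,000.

At 90%, z = 1.282.
σ_{21d} = 0.893% × √21 = 4.092%; μ_{21d} = 21 × 0.11% = 2.310%.
VaR = −(2.310%) + 1.282 × 4.092% = 2.936%.
On $5,000,000,000: 0.02936 × $5,000,000,000 = $146,800,000.

$147,000,000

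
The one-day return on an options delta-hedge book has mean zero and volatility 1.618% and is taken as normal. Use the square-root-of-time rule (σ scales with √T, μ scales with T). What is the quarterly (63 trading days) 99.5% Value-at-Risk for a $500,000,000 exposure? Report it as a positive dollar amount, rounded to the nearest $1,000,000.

At 99.5%, z = 2.576.
σ_{63d} = 1.618% × √63 = 12.842%.
VaR = 2.576 × 12.842% = 33.081%.
On $500,000,000: 0.33081 × $500,000,000 = $165,405,000.

$165,000,000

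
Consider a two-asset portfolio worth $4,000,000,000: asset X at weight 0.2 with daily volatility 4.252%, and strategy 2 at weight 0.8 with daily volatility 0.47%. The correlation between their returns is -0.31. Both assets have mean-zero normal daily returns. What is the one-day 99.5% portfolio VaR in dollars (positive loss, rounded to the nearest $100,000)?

$84,100,000

σ_p² = 0.2²·4.252² + 0.8²·0.47² + 2·-0.31·0.2·0.8·4.252·0.47 = 0.6663 (%²).
σ_p = √0.6663 = 0.816%.
At 99.5%, z = 2.576.
VaR = 2.576 × 0.816% = 2.102%; on $4,000,000,000 that is $84,080,000.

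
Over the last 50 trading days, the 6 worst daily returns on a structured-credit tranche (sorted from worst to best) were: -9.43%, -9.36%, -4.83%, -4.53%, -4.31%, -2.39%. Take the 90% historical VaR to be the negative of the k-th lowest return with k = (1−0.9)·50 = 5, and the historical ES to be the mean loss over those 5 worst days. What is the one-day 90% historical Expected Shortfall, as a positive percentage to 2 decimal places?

The 5 worst returns sum to -32.46%.
ES = −(-32.46%) / 5 = 6.492% ≈ 6.49%.

6.49%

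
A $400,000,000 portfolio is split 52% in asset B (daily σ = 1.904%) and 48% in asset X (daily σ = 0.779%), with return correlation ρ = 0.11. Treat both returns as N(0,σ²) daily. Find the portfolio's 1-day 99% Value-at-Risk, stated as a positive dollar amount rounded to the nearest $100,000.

σ_p² = 0.52²·1.904² + 0.48²·0.779² + 2·0.11·0.52·0.48·1.904·0.779 = 1.2015 (%²).
σ_p = √1.2015 = 1.096%.
At 99%, z = 2.326.
VaR = 2.326 × 1.096% = 2.549%; on $400,000,000 that is $10,196,000.

$10,200,000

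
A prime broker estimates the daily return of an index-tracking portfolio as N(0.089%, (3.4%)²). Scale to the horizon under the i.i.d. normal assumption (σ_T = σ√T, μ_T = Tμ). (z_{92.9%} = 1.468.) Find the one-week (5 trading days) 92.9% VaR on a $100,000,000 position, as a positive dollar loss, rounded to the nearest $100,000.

σ_{5d} = 3.4% × √5 = 7.603%; μ_{5d} = 5 × 0.089% = 0.445%.
VaR = −(0.445%) + 1.468 × 7.603% = 10.716%.
On $100,000,000: 0.10716 × $100,000,000 = $10,716,000.

$10,700,000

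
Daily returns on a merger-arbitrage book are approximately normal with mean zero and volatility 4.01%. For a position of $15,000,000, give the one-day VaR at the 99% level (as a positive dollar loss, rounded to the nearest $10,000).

$1,400,000

At 99% one-sided, z = 2.326.
VaR = z·σ = 2.326 × 4.01% = 9.327%.
On $15,000,000: 0.09327 × $15,000,000 = $1,399,050.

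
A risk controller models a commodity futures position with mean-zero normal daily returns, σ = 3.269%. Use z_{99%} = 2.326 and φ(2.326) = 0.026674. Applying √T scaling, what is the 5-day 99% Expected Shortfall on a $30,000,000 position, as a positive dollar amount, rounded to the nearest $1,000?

$5,849,000

σ_{5d} = 3.269% × √5 = 7.310%.
ES multiplier = φ(z)/(1−α) = 0.026674/0.01 = 2.667.
ES = 7.310% × 2.667 = 19.496%; on $30,000,000: $5,848,800.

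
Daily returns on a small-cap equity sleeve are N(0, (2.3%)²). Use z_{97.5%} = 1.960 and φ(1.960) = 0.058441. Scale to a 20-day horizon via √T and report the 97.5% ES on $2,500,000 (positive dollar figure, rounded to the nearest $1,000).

σ_{20d} = 2.3% × √20 = 10.286%.
ES multiplier = φ(z)/(1−α) = 0.058441/0.025 = 2.338.
ES = 10.286% × 2.338 = 24.049%; on $2,500,000: $601,225.

$601,000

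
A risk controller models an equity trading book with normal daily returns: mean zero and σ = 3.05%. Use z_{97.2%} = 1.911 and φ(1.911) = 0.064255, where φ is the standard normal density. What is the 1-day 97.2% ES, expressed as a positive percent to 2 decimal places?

7.00%

Tail multiplier: φ(z)/(1−α) = 0.064255 / 0.028 = 2.295.
ES = 3.05% × 2.295 = 7.000%.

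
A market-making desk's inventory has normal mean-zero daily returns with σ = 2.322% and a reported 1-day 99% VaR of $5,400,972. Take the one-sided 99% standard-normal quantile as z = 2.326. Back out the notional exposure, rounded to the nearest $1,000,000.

$100,000,000

VaR as a fraction of value: z·σ = 2.326 × 2.322% = 5.40097%.
Position = $5,400,972 / 0.0540097 = $100,000,000.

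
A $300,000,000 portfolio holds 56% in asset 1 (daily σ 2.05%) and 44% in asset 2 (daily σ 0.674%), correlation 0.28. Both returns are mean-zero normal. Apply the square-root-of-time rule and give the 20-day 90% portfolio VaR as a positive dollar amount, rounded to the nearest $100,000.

$21,700,000

σ_p = √(0.56²·2.05² + 0.44²·0.674² + 2·0.28·0.56·0.44·2.05·0.674) = 1.264%.
σ_{20d} = 1.264% × √20 = 5.653%.
z(90%) = 1.282.
VaR = 1.282 × 5.653% = 7.247%; on $300,000,000 that is $21,741,000.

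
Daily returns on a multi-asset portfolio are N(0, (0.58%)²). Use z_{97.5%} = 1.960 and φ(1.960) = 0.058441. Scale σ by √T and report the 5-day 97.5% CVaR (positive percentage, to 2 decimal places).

3.03%

σ_{5d} = 0.58% × √5 = 1.297%.
ES multiplier = φ(z)/(1−α) = 0.058441/0.025 = 2.338.
ES = 1.297% × 2.338 = 3.032%.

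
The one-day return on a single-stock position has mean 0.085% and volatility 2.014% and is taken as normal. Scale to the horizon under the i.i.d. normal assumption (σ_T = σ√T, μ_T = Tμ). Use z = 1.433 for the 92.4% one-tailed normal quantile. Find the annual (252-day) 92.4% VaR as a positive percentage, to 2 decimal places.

σ_{252d} = 2.014% × √252 = 31.971%; μ_{252d} = 252 × 0.085% = 21.420%.
VaR = −(21.420%) + 1.433 × 31.971% = 24.394%.

24.39%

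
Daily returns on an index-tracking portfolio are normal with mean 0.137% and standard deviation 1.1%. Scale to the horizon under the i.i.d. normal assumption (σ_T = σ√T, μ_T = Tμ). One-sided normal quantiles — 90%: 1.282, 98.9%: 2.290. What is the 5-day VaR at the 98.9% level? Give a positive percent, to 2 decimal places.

σ_{5d} = 1.1% × √5 = 2.460%; μ_{5d} = 5 × 0.137% = 0.685%.
VaR = −(0.685%) + 2.290 × 2.460% = 4.948%.

4.95%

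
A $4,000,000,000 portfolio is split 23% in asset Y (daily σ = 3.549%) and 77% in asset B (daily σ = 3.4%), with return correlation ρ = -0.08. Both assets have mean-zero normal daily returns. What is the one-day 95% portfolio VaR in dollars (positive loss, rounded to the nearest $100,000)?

σ_p² = 0.23²·3.549² + 0.77²·3.4² + 2·-0.08·0.23·0.77·3.549·3.4 = 7.1783 (%²).
σ_p = √7.1783 = 2.679%.
At 95%, z = 1.645.
VaR = 1.645 × 2.679% = 4.407%; on $4,000,000,000 that is $176,280,000.

$176,300,000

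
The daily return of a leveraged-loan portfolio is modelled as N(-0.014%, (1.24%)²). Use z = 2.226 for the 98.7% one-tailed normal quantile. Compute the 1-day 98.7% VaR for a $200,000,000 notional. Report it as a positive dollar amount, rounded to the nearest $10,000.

VaR = −μ + z·σ = −(-0.014%) + 2.226 × 1.24% = 2.774%.
On $200,000,000: 0.02774 × $200,000,000 = $5,548,000.

$5,550,000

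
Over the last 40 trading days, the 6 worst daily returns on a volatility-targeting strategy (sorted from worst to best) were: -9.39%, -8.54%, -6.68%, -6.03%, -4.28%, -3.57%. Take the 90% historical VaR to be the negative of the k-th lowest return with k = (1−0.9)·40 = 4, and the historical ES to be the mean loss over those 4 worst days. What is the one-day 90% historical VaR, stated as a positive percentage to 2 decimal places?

k = 4; the 4th lowest return is -6.03%, so VaR = 6.03%.

6.03%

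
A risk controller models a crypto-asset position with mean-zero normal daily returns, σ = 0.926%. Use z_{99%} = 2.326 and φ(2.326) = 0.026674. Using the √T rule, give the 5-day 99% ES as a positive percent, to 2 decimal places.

σ_{5d} = 0.926% × √5 = 2.071%.
ES multiplier = φ(z)/(1−α) = 0.026674/0.01 = 2.667.
ES = 2.071% × 2.667 = 5.523%.

5.52%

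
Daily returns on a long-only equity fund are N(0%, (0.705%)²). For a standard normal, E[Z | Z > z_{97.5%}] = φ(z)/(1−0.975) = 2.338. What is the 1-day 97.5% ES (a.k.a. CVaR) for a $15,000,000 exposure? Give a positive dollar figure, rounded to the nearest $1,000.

$247,000

ES = 0.705% × 2.338 = 1.648%.
On $15,000,000: 0.01648 × $15,000,000 = $247,200.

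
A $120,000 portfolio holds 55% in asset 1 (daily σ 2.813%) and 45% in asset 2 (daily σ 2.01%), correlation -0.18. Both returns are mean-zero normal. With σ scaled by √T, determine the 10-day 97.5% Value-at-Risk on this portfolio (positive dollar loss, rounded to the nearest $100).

σ_p = √(0.55²·2.813² + 0.45²·2.01² + 2·-0.18·0.55·0.45·2.813·2.01) = 1.646%.
σ_{10d} = 1.646% × √10 = 5.205%.
z(97.5%) = 1.960.
VaR = 1.960 × 5.205% = 10.202%; on $120,000 that is $12,242.

$12,200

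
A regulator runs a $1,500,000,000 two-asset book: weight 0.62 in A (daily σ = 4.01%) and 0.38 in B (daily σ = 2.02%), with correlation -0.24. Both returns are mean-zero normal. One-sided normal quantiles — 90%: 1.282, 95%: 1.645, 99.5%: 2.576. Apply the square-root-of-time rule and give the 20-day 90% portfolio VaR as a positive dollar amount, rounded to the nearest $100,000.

$208,100,000

σ_p = √(0.62²·4.01² + 0.38²·2.02² + 2·-0.24·0.62·0.38·4.01·2.02) = 2.420%.
σ_{20d} = 2.420% × √20 = 10.823%.
VaR = 1.282 × 10.823% = 13.875%; on $1,500,000,000 that is $208,125,000.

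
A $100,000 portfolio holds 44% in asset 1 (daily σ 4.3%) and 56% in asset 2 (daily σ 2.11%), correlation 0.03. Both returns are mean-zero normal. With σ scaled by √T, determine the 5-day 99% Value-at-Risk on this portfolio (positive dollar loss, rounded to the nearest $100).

$11,800

σ_p = √(0.44²·4.3² + 0.56²·2.11² + 2·0.03·0.44·0.56·4.3·2.11) = 2.261%.
σ_{5d} = 2.261% × √5 = 5.056%.
z(99%) = 2.326.
VaR = 2.326 × 5.056% = 11.760%; on $100,000 that is $11,760.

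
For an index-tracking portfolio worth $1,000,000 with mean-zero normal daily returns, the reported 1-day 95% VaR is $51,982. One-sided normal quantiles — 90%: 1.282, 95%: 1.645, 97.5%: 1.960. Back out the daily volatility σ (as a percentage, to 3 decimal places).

3.160%

VaR as a fraction: $51,982 / $1,000,000 = 5.198%.
σ = VaR / z = 5.198% / 1.645 = 3.160%.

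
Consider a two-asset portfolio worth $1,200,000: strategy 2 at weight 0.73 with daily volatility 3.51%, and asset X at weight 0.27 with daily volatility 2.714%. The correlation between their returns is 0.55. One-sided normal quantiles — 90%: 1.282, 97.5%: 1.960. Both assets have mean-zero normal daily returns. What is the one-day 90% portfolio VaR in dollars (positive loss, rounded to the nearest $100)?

$46,600

σ_p² = 0.73²·3.51² + 0.27²·2.714² + 2·0.55·0.73·0.27·3.51·2.714 = 9.1677 (%²).
σ_p = √9.1677 = 3.028%.
VaR = 1.282 × 3.028% = 3.882%; on $1,200,000 that is $46,584.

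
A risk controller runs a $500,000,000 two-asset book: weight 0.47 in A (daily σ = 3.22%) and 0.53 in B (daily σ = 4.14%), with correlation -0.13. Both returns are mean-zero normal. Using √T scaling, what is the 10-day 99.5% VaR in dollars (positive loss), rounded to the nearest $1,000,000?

$102,000,000

σ_p = √(0.47²·3.22² + 0.53²·4.14² + 2·-0.13·0.47·0.53·3.22·4.14) = 2.498%.
σ_{10d} = 2.498% × √10 = 7.899%.
z(99.5%) = 2.576.
VaR = 2.576 × 7.899% = 20.348%; on $500,000,000 that is $101,740,000.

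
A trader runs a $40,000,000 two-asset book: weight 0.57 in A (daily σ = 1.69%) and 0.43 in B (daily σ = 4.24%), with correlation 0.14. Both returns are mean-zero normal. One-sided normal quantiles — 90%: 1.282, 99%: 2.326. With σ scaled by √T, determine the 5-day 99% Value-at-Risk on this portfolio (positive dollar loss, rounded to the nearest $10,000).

σ_p = √(0.57²·1.69² + 0.43²·4.24² + 2·0.14·0.57·0.43·1.69·4.24) = 2.178%.
σ_{5d} = 2.178% × √5 = 4.870%.
VaR = 2.326 × 4.870% = 11.328%; on $40,000,000 that is $4,531,200.

$4,530,000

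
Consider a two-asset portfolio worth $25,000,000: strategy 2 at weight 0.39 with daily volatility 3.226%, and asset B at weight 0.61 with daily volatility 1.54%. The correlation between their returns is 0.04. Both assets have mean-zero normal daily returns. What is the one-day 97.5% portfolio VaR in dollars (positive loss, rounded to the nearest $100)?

$784,000

σ_p² = 0.39²·3.226² + 0.61²·1.54² + 2·0.04·0.39·0.61·3.226·1.54 = 2.5599 (%²).
σ_p = √2.5599 = 1.600%.
At 97.5%, z = 1.960.
VaR = 1.960 × 1.600% = 3.136%; on $25,000,000 that is $784,000.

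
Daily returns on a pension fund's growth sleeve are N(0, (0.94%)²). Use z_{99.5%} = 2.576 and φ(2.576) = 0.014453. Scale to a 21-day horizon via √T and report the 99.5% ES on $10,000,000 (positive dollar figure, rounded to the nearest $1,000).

σ_{21d} = 0.94% × √21 = 4.308%.
ES multiplier = φ(z)/(1−α) = 0.014453/0.005 = 2.891.
ES = 4.308% × 2.891 = 12.454%; on $10,000,000: $1,245,400.

$1,245,000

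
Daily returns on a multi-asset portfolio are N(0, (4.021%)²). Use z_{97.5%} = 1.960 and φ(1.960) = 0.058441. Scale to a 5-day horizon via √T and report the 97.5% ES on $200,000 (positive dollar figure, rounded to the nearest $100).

$42,000

σ_{5d} = 4.021% × √5 = 8.991%.
ES multiplier = φ(z)/(1−α) = 0.058441/0.025 = 2.338.
ES = 8.991% × 2.338 = 21.021%; on $200,000: $42,042.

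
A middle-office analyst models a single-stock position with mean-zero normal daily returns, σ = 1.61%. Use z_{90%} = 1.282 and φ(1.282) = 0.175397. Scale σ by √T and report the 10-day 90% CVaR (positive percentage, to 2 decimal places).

σ_{10d} = 1.61% × √10 = 5.091%.
ES multiplier = φ(z)/(1−α) = 0.175397/0.1 = 1.754.
ES = 5.091% × 1.754 = 8.930%.

8.93%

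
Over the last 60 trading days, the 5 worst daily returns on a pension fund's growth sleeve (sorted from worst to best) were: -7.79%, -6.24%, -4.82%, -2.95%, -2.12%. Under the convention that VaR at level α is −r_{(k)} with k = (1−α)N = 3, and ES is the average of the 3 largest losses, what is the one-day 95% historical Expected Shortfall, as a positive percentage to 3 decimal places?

6.283%

The 3 worst returns sum to -18.85%.
ES = −(-18.85%) / 3 = 6.2833…% ≈ 6.283%.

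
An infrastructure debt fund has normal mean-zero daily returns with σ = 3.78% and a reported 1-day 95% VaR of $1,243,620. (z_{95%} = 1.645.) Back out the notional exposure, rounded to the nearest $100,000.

$20,000,000

VaR as a fraction of value: z·σ = 1.645 × 3.78% = 6.2181%.
Position = $1,243,620 / 0.062181 = $20,000,000.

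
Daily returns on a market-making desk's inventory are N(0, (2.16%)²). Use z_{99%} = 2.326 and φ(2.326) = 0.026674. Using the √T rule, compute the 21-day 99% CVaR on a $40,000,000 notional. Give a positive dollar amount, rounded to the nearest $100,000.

σ_{21d} = 2.16% × √21 = 9.898%.
ES multiplier = φ(z)/(1−α) = 0.026674/0.01 = 2.667.
ES = 9.898% × 2.667 = 26.398%; on $40,000,000: $10,559,200.

$10,600,000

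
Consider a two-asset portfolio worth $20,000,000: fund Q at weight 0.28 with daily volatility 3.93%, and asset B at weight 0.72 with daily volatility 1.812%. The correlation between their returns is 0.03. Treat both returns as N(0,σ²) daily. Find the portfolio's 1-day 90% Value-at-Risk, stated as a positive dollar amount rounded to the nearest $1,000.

$444,000

σ_p² = 0.28²·3.93² + 0.72²·1.812² + 2·0.03·0.28·0.72·3.93·1.812 = 2.9991 (%²).
σ_p = √2.9991 = 1.732%.
At 90%, z = 1.282.
VaR = 1.282 × 1.732% = 2.220%; on $20,000,000 that is $444,000.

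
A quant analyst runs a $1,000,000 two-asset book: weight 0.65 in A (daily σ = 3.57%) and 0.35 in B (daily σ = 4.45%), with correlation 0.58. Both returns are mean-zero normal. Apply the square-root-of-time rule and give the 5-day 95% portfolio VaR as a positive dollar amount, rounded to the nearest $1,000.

$127,000

σ_p = √(0.65²·3.57² + 0.35²·4.45² + 2·0.58·0.65·0.35·3.57·4.45) = 3.465%.
σ_{5d} = 3.465% × √5 = 7.748%.
z(95%) = 1.645.
VaR = 1.645 × 7.748% = 12.745%; on $1,000,000 that is $127,450.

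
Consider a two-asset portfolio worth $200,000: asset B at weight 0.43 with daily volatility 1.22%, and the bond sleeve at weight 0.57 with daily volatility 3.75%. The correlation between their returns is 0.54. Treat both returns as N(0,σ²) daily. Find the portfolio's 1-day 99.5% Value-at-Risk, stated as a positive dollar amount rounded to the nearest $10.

$12,680

σ_p² = 0.43²·1.22² + 0.57²·3.75² + 2·0.54·0.43·0.57·1.22·3.75 = 6.0552 (%²).
σ_p = √6.0552 = 2.461%.
At 99.5%, z = 2.576.
VaR = 2.576 × 2.461% = 6.340%; on $200,000 that is $12,680.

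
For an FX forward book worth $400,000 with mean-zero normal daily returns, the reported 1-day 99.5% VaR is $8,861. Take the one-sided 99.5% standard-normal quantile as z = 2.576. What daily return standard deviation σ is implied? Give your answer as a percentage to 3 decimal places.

0.860%

VaR as a fraction: $8,861 / $400,000 = 2.215%.
σ = VaR / z = 2.215% / 2.576 = 0.860%.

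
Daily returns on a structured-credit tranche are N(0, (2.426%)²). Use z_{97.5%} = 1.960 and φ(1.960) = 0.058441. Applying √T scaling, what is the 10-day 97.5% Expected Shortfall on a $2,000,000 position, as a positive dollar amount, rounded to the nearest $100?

$358,700

σ_{10d} = 2.426% × √10 = 7.672%.
ES multiplier = φ(z)/(1−α) = 0.058441/0.025 = 2.338.
ES = 7.672% × 2.338 = 17.937%; on $2,000,000: $358,740.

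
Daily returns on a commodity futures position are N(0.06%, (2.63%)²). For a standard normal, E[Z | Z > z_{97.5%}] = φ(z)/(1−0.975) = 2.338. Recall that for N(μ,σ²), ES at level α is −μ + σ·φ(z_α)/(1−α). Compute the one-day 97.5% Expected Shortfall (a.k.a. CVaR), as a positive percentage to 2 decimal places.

6.09%

ES = −(0.06%) + 2.63% × 2.338 = 6.089%.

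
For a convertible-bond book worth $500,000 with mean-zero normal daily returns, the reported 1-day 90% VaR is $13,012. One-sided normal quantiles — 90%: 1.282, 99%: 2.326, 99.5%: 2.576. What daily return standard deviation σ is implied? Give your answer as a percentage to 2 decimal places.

2.03%

VaR as a fraction: $13,012 / $500,000 = 2.602%.
σ = VaR / z = 2.602% / 1.282 = 2.030%.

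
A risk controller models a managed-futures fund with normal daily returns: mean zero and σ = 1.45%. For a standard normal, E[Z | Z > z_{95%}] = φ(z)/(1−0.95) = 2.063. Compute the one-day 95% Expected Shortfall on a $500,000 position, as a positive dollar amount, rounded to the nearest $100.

$15,000

ES = 1.45% × 2.063 = 2.991%.
On $500,000: 0.02991 × $500,000 = $14,955.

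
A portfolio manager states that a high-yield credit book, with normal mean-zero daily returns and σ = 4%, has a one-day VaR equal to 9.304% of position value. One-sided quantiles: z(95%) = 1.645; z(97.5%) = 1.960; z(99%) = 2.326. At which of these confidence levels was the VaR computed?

Implied z = VaR/σ = 9.304 / 4 = 2.326.
This matches z(99%) = 2.326.

99%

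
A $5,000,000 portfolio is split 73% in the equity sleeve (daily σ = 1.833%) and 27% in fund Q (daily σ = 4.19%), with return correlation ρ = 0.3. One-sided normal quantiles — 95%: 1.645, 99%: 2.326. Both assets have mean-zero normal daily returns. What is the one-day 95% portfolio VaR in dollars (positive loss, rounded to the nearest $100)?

σ_p² = 0.73²·1.833² + 0.27²·4.19² + 2·0.3·0.73·0.27·1.833·4.19 = 3.9786 (%²).
σ_p = √3.9786 = 1.995%.
VaR = 1.645 × 1.995% = 3.282%; on $5,000,000 that is $164,100.

$164,100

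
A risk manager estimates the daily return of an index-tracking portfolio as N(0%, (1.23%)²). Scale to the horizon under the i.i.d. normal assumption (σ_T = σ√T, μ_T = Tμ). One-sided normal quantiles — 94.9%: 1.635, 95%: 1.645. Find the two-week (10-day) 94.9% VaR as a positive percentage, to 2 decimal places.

6.36%

σ_{10d} = 1.23% × √10 = 3.890%.
VaR = 1.635 × 3.890% = 6.360%.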